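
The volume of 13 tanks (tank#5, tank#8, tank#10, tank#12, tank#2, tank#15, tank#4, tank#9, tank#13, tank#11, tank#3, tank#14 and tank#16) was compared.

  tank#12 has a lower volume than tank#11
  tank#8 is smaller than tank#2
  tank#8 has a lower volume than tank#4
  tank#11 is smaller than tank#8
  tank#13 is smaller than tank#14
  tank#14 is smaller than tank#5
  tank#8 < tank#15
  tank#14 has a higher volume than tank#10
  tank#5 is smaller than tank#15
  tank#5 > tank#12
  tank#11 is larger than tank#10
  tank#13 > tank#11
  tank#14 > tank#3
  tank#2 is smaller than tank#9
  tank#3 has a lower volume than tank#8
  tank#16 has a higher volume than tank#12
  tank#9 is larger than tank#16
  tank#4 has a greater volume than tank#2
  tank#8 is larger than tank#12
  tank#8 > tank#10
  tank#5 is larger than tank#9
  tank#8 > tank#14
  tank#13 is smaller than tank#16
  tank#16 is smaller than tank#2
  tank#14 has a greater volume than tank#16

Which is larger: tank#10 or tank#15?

The relevant relations are tank#10 < tank#11; tank#11 < tank#13; tank#13 < tank#16; tank#16 < tank#14; tank#14 < tank#8; tank#8 < tank#2; tank#2 < tank#9; tank#9 < tank#5; tank#5 < tank#15.
Chaining these gives tank#10 < tank#11 < tank#13 < tank#16 < tank#14 < tank#8 < tank#2 < tank#9 < tank#5 < tank#15.
So tank#10 < tank#15; tank#15 is the larger of the two.

tank#15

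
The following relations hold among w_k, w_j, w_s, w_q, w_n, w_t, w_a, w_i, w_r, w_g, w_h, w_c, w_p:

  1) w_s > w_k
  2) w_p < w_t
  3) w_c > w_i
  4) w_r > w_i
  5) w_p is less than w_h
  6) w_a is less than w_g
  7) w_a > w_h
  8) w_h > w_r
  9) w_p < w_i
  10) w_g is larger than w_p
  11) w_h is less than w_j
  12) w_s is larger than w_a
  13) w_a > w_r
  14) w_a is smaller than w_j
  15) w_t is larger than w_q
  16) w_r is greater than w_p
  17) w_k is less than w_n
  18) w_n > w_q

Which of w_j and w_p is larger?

w_p < w_i < w_r < w_h < w_a < w_j, by transitivity through w_i, w_r, w_h, w_a.
So w_p < w_j; w_j is the larger of the two.

w_j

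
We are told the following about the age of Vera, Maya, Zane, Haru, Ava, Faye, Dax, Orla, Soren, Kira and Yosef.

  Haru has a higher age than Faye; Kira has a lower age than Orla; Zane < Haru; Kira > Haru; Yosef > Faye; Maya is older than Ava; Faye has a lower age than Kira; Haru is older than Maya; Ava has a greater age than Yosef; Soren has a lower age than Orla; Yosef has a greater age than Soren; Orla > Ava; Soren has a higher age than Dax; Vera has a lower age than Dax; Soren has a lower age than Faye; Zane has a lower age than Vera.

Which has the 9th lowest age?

Haru

The consecutive relations fix a unique order: Zane < Vera < Dax < Soren < Faye < Yosef < Ava < Maya < Haru < Kira < Orla.
Counting 9 from the smallest end gives Haru.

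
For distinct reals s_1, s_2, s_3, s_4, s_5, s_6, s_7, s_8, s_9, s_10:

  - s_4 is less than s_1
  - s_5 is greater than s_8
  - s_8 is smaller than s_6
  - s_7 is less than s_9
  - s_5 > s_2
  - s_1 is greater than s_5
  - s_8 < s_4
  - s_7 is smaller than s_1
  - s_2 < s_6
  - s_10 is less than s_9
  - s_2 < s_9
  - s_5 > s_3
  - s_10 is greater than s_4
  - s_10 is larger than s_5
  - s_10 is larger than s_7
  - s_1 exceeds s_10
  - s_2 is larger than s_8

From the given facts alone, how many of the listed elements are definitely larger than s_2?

Directly above s_2: s_6, s_5, s_9.
One step further: s_10, s_1 (5 so far).
Nothing else is reachable above s_2; 5 in all.

5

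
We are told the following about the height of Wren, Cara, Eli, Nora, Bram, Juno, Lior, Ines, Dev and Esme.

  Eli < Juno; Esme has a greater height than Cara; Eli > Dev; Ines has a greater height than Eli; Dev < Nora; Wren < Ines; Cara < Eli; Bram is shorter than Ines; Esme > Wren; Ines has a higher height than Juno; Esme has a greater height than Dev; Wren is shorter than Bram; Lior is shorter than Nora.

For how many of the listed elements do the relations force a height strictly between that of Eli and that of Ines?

Chaining upward from Eli reaches: Juno.
Chaining downward from Ines reaches: Dev, Wren, Cara, Bram, Juno.
Strictly between Eli and Ines are those in both lists: Juno — 1 element.

1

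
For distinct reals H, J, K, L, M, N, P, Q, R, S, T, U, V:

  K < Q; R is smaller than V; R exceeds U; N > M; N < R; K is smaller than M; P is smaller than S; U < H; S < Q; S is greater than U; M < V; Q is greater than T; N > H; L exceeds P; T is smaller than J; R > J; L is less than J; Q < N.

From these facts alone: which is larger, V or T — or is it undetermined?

T < Q and Q < N give T < N.
With N < R: T < Q < N < R.
Then R < V extends the chain to V.
So V is larger.

V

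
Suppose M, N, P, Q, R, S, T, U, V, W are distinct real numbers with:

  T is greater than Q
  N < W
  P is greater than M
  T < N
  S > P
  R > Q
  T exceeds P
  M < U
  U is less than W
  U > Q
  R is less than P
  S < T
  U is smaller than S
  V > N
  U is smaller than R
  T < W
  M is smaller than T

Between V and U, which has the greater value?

Link the given pairs in sequence: U < R; R < P; P < S; S < T; T < N; N < V.
Chaining these gives U < R < P < S < T < N < V.
So U < V; V is the larger of the two.

V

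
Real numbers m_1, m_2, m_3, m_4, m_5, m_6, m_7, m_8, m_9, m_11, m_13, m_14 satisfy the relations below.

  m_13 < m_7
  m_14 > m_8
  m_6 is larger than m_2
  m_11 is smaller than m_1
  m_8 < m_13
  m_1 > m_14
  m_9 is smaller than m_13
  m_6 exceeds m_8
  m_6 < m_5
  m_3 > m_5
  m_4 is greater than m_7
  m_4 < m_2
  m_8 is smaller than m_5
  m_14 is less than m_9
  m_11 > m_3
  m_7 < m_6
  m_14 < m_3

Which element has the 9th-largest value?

m_13

Chaining the given pairs: m_8 < m_14 < m_9 < m_13 < m_7 < m_4 < m_2 < m_6 < m_5 < m_3 < m_11 < m_1.
The 9th largest is m_13.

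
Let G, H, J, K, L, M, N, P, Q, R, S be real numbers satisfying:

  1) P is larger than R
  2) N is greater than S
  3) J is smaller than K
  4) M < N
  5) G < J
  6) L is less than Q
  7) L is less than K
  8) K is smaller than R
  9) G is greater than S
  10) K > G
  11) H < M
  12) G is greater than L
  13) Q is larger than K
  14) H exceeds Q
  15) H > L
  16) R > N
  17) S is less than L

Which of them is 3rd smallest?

Chaining the given pairs: S < L < G < J < K < Q < H < M < N < R < P.
The 3rd smallest is G.

G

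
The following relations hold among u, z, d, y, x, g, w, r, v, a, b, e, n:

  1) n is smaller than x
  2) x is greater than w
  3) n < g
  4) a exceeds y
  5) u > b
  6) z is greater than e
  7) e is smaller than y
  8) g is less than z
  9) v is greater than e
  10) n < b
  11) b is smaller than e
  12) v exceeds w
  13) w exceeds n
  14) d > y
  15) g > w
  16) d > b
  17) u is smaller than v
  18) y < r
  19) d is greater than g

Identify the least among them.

b is not least since n < b; w is not least since n < w; e is not least since b < e; u is not least since b < u; g is not least since n < g; x is not least since n < x; v is not least since e < v; y is not least since e < y; z is not least since e < z; d is not least since g < d; a is not least since y < a; r is not least since y < r.
Only n has nothing below it, so n is the least.

n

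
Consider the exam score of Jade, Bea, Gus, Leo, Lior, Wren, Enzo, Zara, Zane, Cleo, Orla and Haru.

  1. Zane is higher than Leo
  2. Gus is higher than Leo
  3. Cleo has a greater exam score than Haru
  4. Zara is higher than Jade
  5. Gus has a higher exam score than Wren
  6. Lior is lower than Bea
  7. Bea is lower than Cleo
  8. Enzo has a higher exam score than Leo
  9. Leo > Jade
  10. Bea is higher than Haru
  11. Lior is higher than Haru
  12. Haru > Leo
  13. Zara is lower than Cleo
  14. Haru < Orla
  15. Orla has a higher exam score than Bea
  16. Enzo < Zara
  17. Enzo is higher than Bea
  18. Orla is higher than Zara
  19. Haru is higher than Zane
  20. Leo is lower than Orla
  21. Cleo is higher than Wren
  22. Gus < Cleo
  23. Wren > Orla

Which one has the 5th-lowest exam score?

Lior

Piecing the relations together gives one ordering: Jade < Leo < Zane < Haru < Lior < Bea < Enzo < Zara < Orla < Wren < Gus < Cleo.
Counting 5 from the smallest end gives Lior.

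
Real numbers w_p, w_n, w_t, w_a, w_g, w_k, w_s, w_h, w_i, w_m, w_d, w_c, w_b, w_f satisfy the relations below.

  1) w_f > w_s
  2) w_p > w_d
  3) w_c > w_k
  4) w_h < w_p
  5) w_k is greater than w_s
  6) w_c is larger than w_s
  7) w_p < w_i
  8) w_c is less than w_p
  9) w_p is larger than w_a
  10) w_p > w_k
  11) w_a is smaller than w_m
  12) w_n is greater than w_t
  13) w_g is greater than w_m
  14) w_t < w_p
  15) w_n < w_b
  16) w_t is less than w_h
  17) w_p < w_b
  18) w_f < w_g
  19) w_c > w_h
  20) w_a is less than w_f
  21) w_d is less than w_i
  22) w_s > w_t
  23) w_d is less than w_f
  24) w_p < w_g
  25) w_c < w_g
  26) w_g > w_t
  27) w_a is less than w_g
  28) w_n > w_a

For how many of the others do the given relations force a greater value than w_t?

From w_t the given relations immediately reach w_h, w_s, w_n, w_p, w_g.
From those, w_f, w_k, w_c, w_i, w_b — 10 in total.
Nothing else is reachable above w_t; 10 in all.

10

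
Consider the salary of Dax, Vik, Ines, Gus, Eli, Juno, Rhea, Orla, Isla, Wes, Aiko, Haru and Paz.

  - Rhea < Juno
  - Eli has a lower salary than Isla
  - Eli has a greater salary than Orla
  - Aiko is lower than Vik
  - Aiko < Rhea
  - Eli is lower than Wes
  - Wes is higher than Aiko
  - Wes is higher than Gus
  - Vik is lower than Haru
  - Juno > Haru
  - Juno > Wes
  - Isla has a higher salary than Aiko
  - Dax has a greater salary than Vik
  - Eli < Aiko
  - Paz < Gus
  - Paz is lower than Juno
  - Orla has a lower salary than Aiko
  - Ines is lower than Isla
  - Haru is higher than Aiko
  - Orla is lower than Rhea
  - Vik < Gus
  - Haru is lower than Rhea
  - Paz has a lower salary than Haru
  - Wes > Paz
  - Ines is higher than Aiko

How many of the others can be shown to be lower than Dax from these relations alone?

4

The elements the relations force below Dax are Orla, Eli, Aiko, Vik — no chain reaches any other.
That is 4.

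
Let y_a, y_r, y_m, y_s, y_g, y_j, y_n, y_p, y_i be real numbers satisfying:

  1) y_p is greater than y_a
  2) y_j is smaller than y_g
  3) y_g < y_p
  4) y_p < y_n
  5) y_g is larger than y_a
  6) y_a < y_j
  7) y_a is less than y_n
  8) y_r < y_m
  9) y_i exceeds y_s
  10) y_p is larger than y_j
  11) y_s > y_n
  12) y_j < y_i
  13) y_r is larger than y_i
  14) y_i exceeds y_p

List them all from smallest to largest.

y_a < y_j < y_g < y_p < y_n < y_s < y_i < y_r < y_m

The consecutive links are each given: y_a < y_j; y_j < y_g; y_g < y_p; y_p < y_n; y_n < y_s; y_s < y_i; y_i < y_r; y_r < y_m.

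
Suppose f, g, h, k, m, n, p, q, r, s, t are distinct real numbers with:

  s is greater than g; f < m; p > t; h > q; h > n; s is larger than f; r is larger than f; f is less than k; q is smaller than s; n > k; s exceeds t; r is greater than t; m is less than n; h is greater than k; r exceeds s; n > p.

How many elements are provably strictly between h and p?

The relations place p below h. An element lies strictly between them when it is forced above p and also forced below h.
Above p: {n}. Below h: {t, f, q, m, k, n}.
Intersection: {n} — 1.

1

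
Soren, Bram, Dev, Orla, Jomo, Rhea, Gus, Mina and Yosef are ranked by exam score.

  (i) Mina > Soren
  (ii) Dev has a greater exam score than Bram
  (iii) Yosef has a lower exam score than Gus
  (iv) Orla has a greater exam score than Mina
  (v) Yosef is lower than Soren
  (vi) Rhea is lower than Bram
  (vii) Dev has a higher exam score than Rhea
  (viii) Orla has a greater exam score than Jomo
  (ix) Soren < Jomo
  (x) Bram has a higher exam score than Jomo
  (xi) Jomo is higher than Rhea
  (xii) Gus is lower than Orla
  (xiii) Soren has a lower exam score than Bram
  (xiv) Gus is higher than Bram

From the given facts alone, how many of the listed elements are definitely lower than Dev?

The elements the relations force below Dev are Yosef, Rhea, Soren, Jomo, Bram — no chain reaches any other.
That is 5.

5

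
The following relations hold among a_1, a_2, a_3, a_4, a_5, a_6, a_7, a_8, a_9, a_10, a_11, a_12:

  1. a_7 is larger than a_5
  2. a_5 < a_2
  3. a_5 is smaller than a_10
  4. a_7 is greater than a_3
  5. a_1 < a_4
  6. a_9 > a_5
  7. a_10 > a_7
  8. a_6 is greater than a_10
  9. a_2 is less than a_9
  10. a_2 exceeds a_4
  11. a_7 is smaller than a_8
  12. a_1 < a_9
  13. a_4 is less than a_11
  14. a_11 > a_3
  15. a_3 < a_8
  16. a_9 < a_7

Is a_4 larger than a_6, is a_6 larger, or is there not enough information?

The relevant relations are a_4 < a_2; a_2 < a_9; a_9 < a_7; a_7 < a_10; a_10 < a_6.
Together: a_4 < a_2 < a_9 < a_7 < a_10 < a_6.
So a_6 is larger.

a_6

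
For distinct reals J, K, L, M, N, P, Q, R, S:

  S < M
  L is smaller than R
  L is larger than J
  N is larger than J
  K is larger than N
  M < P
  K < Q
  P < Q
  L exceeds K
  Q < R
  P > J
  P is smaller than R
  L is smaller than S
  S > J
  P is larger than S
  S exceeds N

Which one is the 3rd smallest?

K

Chaining the given pairs: J < N < K < L < S < M < P < Q < R.
Counting 3 from the smallest end gives K.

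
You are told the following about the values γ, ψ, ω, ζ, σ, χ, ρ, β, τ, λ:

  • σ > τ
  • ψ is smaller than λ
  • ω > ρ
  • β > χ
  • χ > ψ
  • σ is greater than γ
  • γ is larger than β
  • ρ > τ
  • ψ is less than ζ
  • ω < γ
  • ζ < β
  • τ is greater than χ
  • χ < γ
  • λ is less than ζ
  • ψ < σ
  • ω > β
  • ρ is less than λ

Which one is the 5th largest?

Piecing the relations together gives one ordering: ψ < χ < τ < ρ < λ < ζ < β < ω < γ < σ.
The 5th largest is ζ.

ζ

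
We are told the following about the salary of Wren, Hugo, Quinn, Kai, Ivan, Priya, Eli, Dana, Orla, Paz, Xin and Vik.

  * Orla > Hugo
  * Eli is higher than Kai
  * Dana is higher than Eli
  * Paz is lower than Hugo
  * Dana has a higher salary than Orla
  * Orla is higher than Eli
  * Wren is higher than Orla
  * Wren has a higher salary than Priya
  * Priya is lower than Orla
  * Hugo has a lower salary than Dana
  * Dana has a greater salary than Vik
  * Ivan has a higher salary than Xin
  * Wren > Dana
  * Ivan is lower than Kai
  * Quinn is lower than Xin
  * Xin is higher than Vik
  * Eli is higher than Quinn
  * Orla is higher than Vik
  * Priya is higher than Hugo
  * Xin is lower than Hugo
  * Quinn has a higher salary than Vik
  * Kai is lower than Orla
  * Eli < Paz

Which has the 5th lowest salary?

Kai

The consecutive relations fix a unique order: Vik < Quinn < Xin < Ivan < Kai < Eli < Paz < Hugo < Priya < Orla < Dana < Wren.
The 5th smallest is Kai.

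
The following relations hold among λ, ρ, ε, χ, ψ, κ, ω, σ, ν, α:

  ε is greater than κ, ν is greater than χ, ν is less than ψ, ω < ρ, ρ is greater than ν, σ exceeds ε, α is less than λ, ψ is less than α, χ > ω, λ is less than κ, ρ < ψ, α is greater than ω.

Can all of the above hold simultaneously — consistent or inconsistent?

The single ordering ω < χ < ν < ρ < ψ < α < λ < κ < ε < σ satisfies every listed relation, so no contradiction arises.

consistent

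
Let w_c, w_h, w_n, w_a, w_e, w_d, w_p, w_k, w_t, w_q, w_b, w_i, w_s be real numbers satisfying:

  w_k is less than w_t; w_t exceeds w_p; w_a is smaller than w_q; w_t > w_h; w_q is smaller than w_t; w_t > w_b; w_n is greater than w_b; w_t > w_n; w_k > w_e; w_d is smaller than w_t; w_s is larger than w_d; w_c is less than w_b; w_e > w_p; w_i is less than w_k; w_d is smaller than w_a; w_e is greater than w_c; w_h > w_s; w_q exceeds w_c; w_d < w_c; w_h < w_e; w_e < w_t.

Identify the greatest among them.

w_t

Chaining downward from w_t: directly below it, w_p, w_d, w_b, w_q, w_n, w_h, w_e, w_k; then w_c, w_a, w_i, w_s.
That covers every other element, and nothing is given above w_t, so w_t is the greatest.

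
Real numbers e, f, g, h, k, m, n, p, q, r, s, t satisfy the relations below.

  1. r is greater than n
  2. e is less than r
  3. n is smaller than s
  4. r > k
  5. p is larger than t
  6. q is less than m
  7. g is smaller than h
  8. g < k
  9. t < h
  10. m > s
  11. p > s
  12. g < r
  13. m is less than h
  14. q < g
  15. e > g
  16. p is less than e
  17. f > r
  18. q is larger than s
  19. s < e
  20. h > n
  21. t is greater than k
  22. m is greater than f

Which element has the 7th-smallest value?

Chaining the given pairs: n < s < q < g < k < t < p < e < r < f < m < h.
The 7th smallest is p.

p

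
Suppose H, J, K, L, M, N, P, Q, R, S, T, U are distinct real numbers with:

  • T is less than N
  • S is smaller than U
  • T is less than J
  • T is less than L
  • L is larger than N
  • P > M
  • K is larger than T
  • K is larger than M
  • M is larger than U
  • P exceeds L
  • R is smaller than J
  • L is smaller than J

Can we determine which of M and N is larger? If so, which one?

undetermined

Following every chain through N: above N we get L, J, P; below N we get T.
M is not reached, and no chain runs the other way from M to N.
So the given relations leave the order of N and M undetermined.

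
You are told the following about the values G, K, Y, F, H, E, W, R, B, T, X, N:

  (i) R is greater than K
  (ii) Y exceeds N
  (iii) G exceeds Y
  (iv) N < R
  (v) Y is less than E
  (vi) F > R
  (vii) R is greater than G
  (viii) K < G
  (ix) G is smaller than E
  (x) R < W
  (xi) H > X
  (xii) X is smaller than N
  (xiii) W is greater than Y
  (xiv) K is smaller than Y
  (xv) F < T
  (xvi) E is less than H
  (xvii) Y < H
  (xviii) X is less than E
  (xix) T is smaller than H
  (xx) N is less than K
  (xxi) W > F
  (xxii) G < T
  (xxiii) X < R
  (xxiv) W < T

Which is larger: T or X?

The relevant relations are X < N; N < K; K < Y; Y < G; G < R; R < F; F < W; W < T.
Together: X < N < K < Y < G < R < F < W < T.
So X < T; T is the larger of the two.

T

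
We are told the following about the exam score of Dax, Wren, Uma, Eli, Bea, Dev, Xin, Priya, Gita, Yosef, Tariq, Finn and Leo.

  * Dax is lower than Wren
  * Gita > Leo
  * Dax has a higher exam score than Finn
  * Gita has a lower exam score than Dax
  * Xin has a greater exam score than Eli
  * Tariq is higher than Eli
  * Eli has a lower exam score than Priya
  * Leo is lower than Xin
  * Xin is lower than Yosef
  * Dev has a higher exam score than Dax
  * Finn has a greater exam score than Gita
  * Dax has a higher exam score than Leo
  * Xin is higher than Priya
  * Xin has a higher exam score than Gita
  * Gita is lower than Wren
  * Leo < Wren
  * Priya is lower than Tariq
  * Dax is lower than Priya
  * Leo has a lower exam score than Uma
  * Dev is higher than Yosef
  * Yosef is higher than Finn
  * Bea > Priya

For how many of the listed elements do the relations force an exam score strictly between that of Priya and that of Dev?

The relations place Priya below Dev. An element lies strictly between them when it is forced above Priya and also forced below Dev.
Above Priya: {Tariq, Xin, Bea, Yosef}. Below Dev: {Leo, Gita, Finn, Dax, Eli, Xin, Yosef}.
Intersection: {Xin, Yosef} — 2.

2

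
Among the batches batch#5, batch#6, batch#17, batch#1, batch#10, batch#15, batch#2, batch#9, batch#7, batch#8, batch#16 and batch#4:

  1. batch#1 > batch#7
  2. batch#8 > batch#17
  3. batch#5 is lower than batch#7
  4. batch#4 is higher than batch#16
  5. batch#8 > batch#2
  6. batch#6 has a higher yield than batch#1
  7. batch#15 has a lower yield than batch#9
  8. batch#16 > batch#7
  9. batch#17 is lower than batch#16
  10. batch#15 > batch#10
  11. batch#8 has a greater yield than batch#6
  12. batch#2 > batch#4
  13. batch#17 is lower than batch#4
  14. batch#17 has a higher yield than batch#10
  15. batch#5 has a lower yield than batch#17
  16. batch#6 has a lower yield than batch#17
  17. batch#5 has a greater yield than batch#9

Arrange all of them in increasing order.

Nothing is placed below batch#10, so it is least; from there batch#10 < batch#15; batch#15 < batch#9; batch#9 < batch#5; batch#5 < batch#7; batch#7 < batch#1; batch#1 < batch#6; batch#6 < batch#17; batch#17 < batch#16; batch#16 < batch#4; batch#4 < batch#2; batch#2 < batch#8, each given directly.

batch#10 < batch#15 < batch#9 < batch#5 < batch#7 < batch#1 < batch#6 < batch#17 < batch#16 < batch#4 < batch#2 < batch#8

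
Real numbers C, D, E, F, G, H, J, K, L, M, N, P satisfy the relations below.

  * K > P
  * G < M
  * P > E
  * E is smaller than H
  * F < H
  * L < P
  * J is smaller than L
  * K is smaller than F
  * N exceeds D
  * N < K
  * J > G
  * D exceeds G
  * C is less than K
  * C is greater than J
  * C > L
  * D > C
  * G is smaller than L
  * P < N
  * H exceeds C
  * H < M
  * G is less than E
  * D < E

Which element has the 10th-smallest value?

The consecutive relations fix a unique order: G < J < L < C < D < E < P < N < K < F < H < M.
Counting 10 from the smallest end gives F.

F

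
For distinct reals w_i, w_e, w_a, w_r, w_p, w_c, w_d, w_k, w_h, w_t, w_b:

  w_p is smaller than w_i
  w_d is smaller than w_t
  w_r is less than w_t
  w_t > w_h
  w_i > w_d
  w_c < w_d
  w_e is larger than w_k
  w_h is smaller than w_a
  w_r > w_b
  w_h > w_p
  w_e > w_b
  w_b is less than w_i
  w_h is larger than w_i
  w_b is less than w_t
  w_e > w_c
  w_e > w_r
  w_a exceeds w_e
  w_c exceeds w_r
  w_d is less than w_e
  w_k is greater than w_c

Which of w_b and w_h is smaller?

w_b < w_r < w_c < w_d < w_i < w_h, by transitivity through w_r, w_c, w_d, w_i.
So w_b < w_h; w_b is the smaller of the two.

w_b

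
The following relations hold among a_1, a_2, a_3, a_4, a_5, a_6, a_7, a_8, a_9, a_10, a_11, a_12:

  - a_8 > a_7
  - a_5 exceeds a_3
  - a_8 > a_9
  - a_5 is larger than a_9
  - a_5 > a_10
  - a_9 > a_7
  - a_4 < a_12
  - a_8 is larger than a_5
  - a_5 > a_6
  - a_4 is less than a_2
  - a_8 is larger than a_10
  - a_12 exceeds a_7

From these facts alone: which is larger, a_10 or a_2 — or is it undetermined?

Following every chain through a_10: above a_10 we get a_5, a_8.
a_2 is not reached, and no chain runs the other way from a_2 to a_10.
So the given relations leave the order of a_10 and a_2 undetermined.

undetermined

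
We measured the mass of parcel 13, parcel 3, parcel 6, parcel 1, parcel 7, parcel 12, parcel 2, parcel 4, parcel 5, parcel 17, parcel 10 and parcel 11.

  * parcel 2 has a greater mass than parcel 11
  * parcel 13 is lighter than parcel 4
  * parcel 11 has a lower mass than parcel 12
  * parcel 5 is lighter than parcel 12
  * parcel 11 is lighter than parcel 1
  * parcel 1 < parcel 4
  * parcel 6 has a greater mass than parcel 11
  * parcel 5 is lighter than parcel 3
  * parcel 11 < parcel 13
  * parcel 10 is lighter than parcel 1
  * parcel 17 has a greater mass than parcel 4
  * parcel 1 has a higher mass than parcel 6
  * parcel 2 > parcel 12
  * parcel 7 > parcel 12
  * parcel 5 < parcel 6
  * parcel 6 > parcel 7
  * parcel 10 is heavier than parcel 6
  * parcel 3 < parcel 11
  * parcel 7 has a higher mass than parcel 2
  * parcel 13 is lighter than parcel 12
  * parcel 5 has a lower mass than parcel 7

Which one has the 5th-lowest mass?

Piecing the relations together gives one ordering: parcel 5 < parcel 3 < parcel 11 < parcel 13 < parcel 12 < parcel 2 < parcel 7 < parcel 6 < parcel 10 < parcel 1 < parcel 4 < parcel 17.
Counting 5 from the smallest end gives parcel 12.

parcel 12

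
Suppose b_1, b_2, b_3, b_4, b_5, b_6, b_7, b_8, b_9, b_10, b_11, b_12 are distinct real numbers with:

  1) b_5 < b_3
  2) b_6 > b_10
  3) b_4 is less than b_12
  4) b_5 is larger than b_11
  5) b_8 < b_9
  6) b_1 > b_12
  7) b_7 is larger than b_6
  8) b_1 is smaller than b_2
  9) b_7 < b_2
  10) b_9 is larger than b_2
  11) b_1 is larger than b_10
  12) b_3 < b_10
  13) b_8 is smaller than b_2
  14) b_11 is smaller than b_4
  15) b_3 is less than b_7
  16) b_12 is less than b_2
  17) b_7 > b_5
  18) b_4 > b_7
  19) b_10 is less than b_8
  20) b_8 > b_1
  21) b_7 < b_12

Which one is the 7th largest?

b_7

The consecutive relations fix a unique order: b_11 < b_5 < b_3 < b_10 < b_6 < b_7 < b_4 < b_12 < b_1 < b_8 < b_2 < b_9.
The 7th largest is b_7.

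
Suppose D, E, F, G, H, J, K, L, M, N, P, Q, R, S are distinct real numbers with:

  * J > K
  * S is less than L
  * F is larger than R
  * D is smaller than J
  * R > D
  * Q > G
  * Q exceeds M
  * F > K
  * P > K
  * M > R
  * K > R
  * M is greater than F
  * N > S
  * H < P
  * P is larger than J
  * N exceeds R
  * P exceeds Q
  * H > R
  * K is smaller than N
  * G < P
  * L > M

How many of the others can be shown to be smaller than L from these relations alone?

The elements the relations force below L are D, S, R, K, F, M — no chain reaches any other.
That is 6.

6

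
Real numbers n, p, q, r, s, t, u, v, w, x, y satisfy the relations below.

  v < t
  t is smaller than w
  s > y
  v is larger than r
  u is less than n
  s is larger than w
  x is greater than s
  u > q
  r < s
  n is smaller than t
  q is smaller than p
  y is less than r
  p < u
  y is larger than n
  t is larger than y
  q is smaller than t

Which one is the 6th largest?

r

Piecing the relations together gives one ordering: q < p < u < n < y < r < v < t < w < s < x.
The 6th largest is r.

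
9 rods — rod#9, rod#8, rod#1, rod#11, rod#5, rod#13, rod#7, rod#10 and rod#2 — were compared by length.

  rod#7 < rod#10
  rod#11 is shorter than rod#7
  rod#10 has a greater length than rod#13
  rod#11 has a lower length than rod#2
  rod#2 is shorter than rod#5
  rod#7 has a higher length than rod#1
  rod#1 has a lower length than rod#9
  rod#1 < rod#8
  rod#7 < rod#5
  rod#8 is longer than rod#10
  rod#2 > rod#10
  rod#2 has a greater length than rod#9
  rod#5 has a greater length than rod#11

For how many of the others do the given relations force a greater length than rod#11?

5

Directly above rod#11: rod#7, rod#2, rod#5.
One step further: rod#10 (4 so far).
One step further: rod#8 (5 so far).
Nothing else is reachable above rod#11; 5 in all.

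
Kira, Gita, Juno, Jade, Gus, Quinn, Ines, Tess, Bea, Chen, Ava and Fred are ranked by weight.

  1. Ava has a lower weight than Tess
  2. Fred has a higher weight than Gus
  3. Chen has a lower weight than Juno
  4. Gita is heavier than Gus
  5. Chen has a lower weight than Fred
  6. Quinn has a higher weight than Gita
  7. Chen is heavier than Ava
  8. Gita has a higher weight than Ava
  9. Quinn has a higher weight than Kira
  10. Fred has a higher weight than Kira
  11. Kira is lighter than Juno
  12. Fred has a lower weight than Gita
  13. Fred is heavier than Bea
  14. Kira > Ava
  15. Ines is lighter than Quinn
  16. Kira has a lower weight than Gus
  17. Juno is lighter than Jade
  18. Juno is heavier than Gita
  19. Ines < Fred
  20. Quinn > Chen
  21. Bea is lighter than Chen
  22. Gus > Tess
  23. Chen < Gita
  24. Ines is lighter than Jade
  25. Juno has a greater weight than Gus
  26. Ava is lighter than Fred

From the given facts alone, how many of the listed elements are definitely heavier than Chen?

Directly above Chen: Fred, Gita, Juno, Quinn.
One step further: Jade (5 so far).
Nothing else is reachable above Chen; 5 in all.

5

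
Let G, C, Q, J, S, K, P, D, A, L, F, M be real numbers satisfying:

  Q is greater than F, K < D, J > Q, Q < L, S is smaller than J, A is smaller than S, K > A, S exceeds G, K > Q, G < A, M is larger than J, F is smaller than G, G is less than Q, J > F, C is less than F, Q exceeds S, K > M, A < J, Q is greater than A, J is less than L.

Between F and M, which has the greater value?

M

F < G and G < A give F < A.
With A < S: F < G < A < S.
Then S < Q extends the chain to Q.
Then Q < J extends the chain to J.
Then J < M extends the chain to M.
So F < M; M is the larger of the two.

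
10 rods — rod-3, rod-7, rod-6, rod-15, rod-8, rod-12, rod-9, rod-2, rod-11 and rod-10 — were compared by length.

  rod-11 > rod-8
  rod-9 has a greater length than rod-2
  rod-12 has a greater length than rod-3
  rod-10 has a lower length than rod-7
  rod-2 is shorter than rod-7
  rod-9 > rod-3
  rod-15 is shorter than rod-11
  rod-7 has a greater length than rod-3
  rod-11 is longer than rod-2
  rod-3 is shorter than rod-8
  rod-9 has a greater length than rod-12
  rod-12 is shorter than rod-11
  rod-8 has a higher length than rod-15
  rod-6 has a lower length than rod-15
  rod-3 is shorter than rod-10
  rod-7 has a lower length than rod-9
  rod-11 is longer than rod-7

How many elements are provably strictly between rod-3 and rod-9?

Chaining upward from rod-3 reaches: rod-10, rod-7, rod-12, rod-8, rod-11.
Chaining downward from rod-9 reaches: rod-2, rod-10, rod-7, rod-12.
Strictly between rod-3 and rod-9 are those in both lists: rod-10, rod-7, rod-12 — 3 elements.

3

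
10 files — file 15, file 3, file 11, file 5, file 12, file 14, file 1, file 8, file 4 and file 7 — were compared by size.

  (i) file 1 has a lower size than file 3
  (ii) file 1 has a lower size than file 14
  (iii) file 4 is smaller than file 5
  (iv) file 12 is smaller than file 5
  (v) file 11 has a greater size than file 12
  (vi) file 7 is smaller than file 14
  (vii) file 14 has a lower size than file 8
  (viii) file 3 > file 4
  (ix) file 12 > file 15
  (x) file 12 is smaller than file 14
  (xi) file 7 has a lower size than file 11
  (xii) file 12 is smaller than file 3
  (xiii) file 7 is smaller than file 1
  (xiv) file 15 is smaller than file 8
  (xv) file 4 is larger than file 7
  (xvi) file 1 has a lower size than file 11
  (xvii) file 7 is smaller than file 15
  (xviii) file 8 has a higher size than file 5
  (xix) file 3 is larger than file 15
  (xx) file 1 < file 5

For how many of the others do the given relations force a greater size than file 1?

From file 1 the given relations immediately reach file 14, file 5, file 11, file 3.
From those, file 8 — 5 in total.
No other element is forced above file 1 by the given relations, so the count is 5.

5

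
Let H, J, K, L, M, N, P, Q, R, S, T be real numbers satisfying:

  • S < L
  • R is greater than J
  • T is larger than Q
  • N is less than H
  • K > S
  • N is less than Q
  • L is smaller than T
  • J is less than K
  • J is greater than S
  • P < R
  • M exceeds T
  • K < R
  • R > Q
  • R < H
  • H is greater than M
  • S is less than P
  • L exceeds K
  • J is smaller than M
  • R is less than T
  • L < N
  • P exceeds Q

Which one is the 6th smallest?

Chaining the given pairs: S < J < K < L < N < Q < P < R < T < M < H.
Counting 6 from the smallest end gives Q.

Q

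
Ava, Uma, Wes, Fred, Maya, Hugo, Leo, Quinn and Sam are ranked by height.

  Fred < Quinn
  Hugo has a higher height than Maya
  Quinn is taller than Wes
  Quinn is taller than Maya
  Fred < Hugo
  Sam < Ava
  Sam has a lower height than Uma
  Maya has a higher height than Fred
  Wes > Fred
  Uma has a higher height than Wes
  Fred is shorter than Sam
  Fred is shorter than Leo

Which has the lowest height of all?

Maya is not least since Fred < Maya; Leo is not least since Fred < Leo; Wes is not least since Fred < Wes; Hugo is not least since Fred < Hugo; Quinn is not least since Maya < Quinn; Sam is not least since Fred < Sam; Uma is not least since Wes < Uma; Ava is not least since Sam < Ava.
Only Fred has nothing below it, so Fred is the lowest height.

Fred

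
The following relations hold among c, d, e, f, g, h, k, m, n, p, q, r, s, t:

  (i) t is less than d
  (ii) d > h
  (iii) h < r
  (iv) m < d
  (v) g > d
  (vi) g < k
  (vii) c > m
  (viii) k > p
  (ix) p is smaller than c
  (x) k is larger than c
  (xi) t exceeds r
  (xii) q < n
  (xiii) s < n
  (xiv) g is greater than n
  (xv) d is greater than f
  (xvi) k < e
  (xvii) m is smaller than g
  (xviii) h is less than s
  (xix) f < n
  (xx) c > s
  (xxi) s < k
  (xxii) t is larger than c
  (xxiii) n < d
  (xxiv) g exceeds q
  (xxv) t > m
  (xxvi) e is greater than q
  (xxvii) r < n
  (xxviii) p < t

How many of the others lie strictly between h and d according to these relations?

Chaining upward from h reaches: s, r, c, n, t, g, k, e.
Chaining downward from d reaches: m, q, p, s, f, r, c, n, t.
Strictly between h and d are those in both lists: s, r, c, n, t — 5 elements.

5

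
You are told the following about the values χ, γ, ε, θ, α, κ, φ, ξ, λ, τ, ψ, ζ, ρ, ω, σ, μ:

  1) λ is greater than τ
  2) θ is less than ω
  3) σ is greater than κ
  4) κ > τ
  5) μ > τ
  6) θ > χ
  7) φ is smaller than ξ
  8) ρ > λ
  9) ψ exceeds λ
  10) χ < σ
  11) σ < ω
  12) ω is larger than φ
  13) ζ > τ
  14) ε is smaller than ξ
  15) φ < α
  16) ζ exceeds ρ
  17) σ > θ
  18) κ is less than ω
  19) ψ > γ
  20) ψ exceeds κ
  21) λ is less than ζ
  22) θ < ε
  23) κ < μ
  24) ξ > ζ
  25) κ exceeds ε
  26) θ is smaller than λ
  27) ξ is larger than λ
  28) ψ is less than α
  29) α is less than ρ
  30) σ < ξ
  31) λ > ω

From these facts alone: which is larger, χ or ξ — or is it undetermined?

χ < θ and θ < ε give χ < ε.
With ε < κ: χ < θ < ε < κ.
With κ < σ: χ < θ < ε < κ < σ.
With σ < ω: χ < θ < ε < κ < σ < ω.
Then ω < λ extends the chain to λ.
Then λ < ψ extends the chain to ψ.
With ψ < α: χ < θ < ε < κ < σ < ω < λ < ψ < α.
With α < ρ: χ < θ < ε < κ < σ < ω < λ < ψ < α < ρ.
Then ρ < ζ extends the chain to ζ.
With ζ < ξ: χ < θ < ε < κ < σ < ω < λ < ψ < α < ρ < ζ < ξ.
So ξ is larger.

ξ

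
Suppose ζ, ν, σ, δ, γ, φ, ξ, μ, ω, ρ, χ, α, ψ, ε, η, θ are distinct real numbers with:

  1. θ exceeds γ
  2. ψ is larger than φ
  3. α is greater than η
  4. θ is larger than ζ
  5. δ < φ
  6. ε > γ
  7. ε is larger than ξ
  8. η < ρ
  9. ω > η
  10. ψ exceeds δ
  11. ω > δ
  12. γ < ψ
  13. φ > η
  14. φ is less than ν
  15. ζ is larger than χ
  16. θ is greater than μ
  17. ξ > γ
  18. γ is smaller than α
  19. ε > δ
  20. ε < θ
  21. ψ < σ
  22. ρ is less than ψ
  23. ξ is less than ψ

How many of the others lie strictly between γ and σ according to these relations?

2

The relations place γ below σ. An element lies strictly between them when it is forced above γ and also forced below σ.
Above γ: {ξ, ε, α, ψ, θ}. Below σ: {η, δ, ξ, ρ, φ, ψ}.
Intersection: {ξ, ψ} — 2.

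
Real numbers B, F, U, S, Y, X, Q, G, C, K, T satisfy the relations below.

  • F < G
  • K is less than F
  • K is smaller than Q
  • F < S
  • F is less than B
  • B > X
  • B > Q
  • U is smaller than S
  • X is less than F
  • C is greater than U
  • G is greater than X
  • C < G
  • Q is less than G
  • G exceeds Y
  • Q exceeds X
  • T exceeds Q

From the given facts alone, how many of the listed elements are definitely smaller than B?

4

From B the given relations immediately reach X, Q, F.
From those, K — 4 in total.
Nothing else is reachable below B; 4 in all.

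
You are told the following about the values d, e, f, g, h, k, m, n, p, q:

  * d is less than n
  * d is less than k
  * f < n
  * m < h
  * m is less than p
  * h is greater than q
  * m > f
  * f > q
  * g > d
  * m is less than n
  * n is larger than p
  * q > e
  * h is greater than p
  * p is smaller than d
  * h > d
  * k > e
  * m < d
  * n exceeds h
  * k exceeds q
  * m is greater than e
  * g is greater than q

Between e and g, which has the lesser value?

e

Link the given pairs in sequence: e < q; q < f; f < m; m < p; p < d; d < g.
Chaining these gives e < q < f < m < p < d < g.
So e < g; e is the smaller of the two.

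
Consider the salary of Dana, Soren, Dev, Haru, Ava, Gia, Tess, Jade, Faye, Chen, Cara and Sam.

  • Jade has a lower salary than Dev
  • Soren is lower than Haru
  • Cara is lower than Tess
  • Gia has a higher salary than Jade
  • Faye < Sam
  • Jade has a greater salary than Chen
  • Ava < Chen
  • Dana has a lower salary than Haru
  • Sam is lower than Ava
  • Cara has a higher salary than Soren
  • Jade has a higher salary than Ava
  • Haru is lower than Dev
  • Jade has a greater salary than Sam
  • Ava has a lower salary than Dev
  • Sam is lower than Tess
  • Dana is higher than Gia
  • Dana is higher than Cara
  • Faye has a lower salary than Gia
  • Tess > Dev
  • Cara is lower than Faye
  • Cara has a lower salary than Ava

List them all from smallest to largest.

Soren < Cara < Faye < Sam < Ava < Chen < Jade < Gia < Dana < Haru < Dev < Tess

The consecutive links are each given: Soren < Cara; Cara < Faye; Faye < Sam; Sam < Ava; Ava < Chen; Chen < Jade; Jade < Gia; Gia < Dana; Dana < Haru; Haru < Dev; Dev < Tess.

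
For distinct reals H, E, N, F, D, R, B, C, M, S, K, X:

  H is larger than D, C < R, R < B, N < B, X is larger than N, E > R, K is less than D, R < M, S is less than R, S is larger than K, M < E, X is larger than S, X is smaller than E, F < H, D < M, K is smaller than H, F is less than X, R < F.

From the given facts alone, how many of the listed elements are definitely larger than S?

7

Directly above S: R, X.
One step further: F, M, B, E (6 so far).
One step further: H (7 so far).
No other element is forced above S by the given relations, so the count is 7.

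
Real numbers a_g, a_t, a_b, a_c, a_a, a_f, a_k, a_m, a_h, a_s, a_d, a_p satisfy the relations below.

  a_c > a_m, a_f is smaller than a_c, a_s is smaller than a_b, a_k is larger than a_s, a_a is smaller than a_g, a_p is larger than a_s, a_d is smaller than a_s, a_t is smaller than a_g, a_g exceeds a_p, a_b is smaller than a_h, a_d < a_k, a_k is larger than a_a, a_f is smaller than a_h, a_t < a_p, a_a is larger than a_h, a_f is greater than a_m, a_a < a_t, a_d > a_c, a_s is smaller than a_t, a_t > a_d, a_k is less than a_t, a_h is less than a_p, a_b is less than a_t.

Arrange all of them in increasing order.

The consecutive links are each given: a_m < a_f; a_f < a_c; a_c < a_d; a_d < a_s; a_s < a_b; a_b < a_h; a_h < a_a; a_a < a_k; a_k < a_t; a_t < a_p; a_p < a_g.

a_m < a_f < a_c < a_d < a_s < a_b < a_h < a_a < a_k < a_t < a_p < a_g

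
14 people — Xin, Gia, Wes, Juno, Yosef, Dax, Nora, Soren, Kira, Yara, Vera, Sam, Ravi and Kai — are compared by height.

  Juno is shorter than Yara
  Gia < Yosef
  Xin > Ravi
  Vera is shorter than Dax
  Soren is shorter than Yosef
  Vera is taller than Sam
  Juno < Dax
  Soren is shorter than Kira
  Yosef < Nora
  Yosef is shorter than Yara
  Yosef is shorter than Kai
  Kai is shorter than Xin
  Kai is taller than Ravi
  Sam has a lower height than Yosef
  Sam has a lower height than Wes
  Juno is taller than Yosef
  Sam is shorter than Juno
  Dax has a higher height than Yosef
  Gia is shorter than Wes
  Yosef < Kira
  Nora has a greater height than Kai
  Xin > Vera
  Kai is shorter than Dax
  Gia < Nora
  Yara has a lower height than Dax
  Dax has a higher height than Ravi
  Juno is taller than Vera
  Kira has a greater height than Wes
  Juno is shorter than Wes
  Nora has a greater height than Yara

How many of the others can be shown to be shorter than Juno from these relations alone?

From Juno the given relations immediately reach Sam, Vera, Yosef.
From those, Gia, Soren — 5 in total.
No other element is forced below Juno by the given relations, so the count is 5.

5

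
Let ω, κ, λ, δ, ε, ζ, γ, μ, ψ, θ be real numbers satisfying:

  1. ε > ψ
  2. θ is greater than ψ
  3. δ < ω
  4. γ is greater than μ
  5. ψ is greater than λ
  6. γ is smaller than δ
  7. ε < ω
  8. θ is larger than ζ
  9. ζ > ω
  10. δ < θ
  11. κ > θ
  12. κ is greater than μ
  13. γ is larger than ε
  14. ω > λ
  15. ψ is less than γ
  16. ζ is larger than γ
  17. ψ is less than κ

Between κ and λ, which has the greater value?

κ

Following the relations from λ: λ < ψ < ε < γ < δ < ω < ζ < θ < κ.
So λ < κ; κ is the larger of the two.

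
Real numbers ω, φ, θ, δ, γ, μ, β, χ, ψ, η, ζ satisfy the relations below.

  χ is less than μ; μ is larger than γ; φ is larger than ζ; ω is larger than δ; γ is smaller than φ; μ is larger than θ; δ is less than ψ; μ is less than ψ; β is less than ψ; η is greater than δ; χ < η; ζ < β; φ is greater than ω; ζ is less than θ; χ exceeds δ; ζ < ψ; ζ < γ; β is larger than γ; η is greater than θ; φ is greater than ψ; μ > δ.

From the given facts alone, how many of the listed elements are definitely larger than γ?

The elements the relations force above γ are μ, β, ψ, φ — no chain reaches any other.
That is 4.

4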